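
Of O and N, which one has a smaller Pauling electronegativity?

N

Atoms toward the upper right of the periodic table pull bonding electrons most strongly.
All lie in period 2, so electronegativity increases left to right.
So N has the smaller Pauling electronegativity (N < O).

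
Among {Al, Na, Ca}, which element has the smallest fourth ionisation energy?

Ca

After 3 electrons have been removed, what remains? Al³⁺ is the bare [Ne] core; Na³⁺ is already 2 electrons into the core; Ca³⁺ is already 1 electron into the core.
All of these are removing an electron from a noble-gas core or deeper; the smaller core (lower principal quantum number) is held far more tightly, and within a period the higher nuclear charge binds the same core more tightly.
Approximate IE_4 values (kJ/mol): Al 11577, Na 9543, Ca 6491.
So the fourth ionization energies run Ca < Na < Al.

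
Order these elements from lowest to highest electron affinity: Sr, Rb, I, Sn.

Rb is in period 5, group 1; Sr is in period 5, group 2; Sn is in period 5, group 14; I is in period 5, group 17.
Electron affinity generally becomes more exothermic across a period toward the halogens and less exothermic down a group.
All lie in period 5; the across-period trend (electron affinity increases left to right) applies, with the exception below.
Note the exception: Rb has a higher electron affinity than Sr, contrary to the simple trend — adding an electron to Sr (ns²) has to open a new, higher-energy np subshell, which is unfavourable.
Approximate values (kJ/mol): Rb 47, Sr 5, Sn 107, I 295.
So from lowest to highest: Sr < Rb < Sn < I.

Sr < Rb < Sn < I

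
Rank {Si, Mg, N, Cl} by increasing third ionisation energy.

Si < Cl < N < Mg

The third ionization energy removes an electron from the +2 ion. For each element: Si²⁺ still has 2 valence electrons; Mg²⁺ is the bare [Ne] core; N²⁺ still has 3 valence electrons; Cl²⁺ still has 5 valence electrons.
Breaking into a closed-shell core is much more expensive than removing a leftover valence electron — Mg has the largest IE_3 here.
Valence configurations: Si²⁺ [Ne]3s², N²⁺ [He]2s²2p¹, Cl²⁺ [Ne]3s²3p³.
Approximate IE_3 values (kJ/mol): Si 3232, Mg 7733, N 4578, Cl 3822.
Overall IE_3 order: Si < Cl < N < Mg.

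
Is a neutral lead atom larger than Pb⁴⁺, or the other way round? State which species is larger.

Pb

Forming Pb⁴⁺ removes 4 electrons from Pb. Fewer electrons for the same nuclear charge means less shielding and a higher Z_eff on the remaining electrons.
A cation is smaller than its parent atom: Pb⁴⁺ < Pb.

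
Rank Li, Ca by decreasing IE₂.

Li > Ca

The second ionization energy removes an electron from the +1 ion. For each element: Li⁺ is the bare [He] core; Ca⁺ still has 1 valence electron.
Breaking into a closed-shell core is much more expensive than removing a leftover valence electron — Li has the largest IE_2 here.
Tabulated IE_2 (kJ/mol): Li 7298, Ca 1145.
Putting it together, IE_2: Ca < Li.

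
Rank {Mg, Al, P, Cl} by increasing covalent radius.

Cl, P, Al, Mg

Radius decreases left→right (rising Z_eff, same n) and increases top→bottom (higher n).
All lie in period 3, so atomic radius increases right to left.
So from smallest to largest: Cl < P < Al < Mg.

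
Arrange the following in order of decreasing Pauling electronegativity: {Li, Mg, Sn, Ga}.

Li is in period 2, group 1; Mg is in period 3, group 2; Ga is in period 4, group 13; Sn is in period 5, group 14.
EN rises left→right (higher Z_eff, smaller atoms) and falls top→bottom (larger, more shielded atoms).
A diagonal step moves right (one effect) and down (the opposite effect) at once.
Mg > Li: the two effects oppose for this pair; the across-period effect wins (1.31 vs 0.98).
Ga > Mg: the two effects oppose for this pair; the across-period effect wins (1.81 vs 1.31).
Sn > Ga: the two effects oppose for this pair; the across-period effect wins (1.96 vs 1.81).
Approximate values (Pauling): Li 0.98, Mg 1.31, Ga 1.81, Sn 1.96.
So from highest to lowest: Sn > Ga > Mg > Li.

Sn > Ga > Mg > Li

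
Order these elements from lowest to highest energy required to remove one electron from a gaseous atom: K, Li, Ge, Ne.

K < Li < Ge < Ne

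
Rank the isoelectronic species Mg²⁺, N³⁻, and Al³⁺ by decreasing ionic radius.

N³⁻ > Mg²⁺ > Al³⁺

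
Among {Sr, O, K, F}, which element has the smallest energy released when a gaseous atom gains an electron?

O is in period 2, group 16; F is in period 2, group 17; K is in period 4, group 1; Sr is in period 5, group 2.
EA tends to increase across a period and decrease down a group, though the pattern is less regular than for IE or radius.
Here both period and group differ, so the two effects have to be weighed against each other.
K > Sr: period and group pull opposite ways; the down-group shift dominates (48 vs 5 kJ/mol).
O > K: relative to K, both the across-period and down-group shifts push O's electron affinity up.
F > O: both are in period 2; the period trend gives F the larger value.
Approximate values (kJ/mol): O 141, F 328, K 48, Sr 5.
The smallest energy released when a gaseous atom gains an electron among these belongs to Sr.

Sr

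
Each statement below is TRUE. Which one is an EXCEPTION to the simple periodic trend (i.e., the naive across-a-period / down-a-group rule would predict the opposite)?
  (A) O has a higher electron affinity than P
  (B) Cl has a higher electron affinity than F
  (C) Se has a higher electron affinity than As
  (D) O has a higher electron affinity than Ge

The general trend: electron affinity increases across a period and decreases down a group.
(A) O (period 2, group 16) vs P (period 3, group 15): the stated order agrees with the simple trend.
(B) Cl (period 3, group 17) vs F (period 2, group 17): the stated order contradicts the simple trend.
(C) Se (period 4, group 16) vs As (period 4, group 15): the stated order agrees with the simple trend.
(D) O (period 2, group 16) vs Ge (period 4, group 14): the stated order agrees with the simple trend.
The exception is (B): F's small 2p subshell makes the incoming electron feel strong e⁻–e⁻ repulsion, so Cl actually releases more energy on gaining an electron.

(B)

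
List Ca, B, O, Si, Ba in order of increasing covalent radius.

O < B < Si < Ca < Ba

Radius decreases left→right (rising Z_eff, same n) and increases top→bottom (higher n).
Here both period and group differ, so the two effects have to be weighed against each other.
B > O: B lies to the left of O in period 2, so the across-period effect alone puts B larger.
Si > B: the two effects oppose for this pair; the down-group effect wins (116 vs 85 pm).
Ca > Si: relative to Si, both the across-period and down-group shifts push Ca's atomic radius up.
Ba > Ca: they share group 2; the group trend gives Ba the larger value.
Approximate values (pm): B 85, O 63, Si 116, Ca 171, Ba 196.
So from smallest to largest: O < B < Si < Ca < Ba.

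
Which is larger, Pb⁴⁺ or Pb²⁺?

Both ions have Z = 82 protons, but Pb⁴⁺ has lost more electrons, so its remaining electrons feel a larger effective nuclear charge per electron and are pulled in more tightly.
Higher positive charge → smaller ion, so Pb²⁺ > Pb⁴⁺.

Pb²⁺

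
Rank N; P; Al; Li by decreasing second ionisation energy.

Li > N > P > Al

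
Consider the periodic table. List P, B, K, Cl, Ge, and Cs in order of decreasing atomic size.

Across a period the added protons contract the valence shell; down a group each new principal shell makes the atom larger.
Here both period and group differ, so the two effects have to be weighed against each other.
Cl > B: the two effects oppose for this pair; the down-group effect wins (99 vs 85 pm).
P > Cl: both are in period 3; the period trend gives P the larger value.
Ge > P: both effects reinforce here, so Ge is clearly the larger of the two.
K > Ge: both are in period 4; the period trend gives K the larger value.
Cs > K: they share group 1; the group trend gives Cs the larger value.
For reference (pm): B 85, P 111, Cl 99, K 196, Ge 121, Cs 232.
So from largest to smallest: Cs > K > Ge > P > Cl > B.

Cs, K, Ge, P, Cl, B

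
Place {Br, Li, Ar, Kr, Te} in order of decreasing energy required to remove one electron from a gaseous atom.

Ar > Kr > Br > Te > Li

Across a period the outer electron is held more tightly (higher IE₁); down a group it sits in a higher shell, more shielded, and comes off more easily.
Neither a single period nor a single group — weigh both effects.
Te > Li: the two effects oppose for this pair; the across-period effect wins (869 vs 520 kJ/mol).
Br > Te: relative to Te, both the across-period and down-group shifts push Br's first ionization energy up.
Kr > Br: Kr lies to the right of Br in period 4, so the across-period effect alone puts Kr higher.
Ar > Kr: Ar sits above Kr in group 18, so the down-group effect alone puts Ar higher.
Tabulated first ionization energy (kJ/mol): Li 520, Ar 1521, Br 1140, Kr 1351, Te 869.
So from highest to lowest: Ar > Kr > Br > Te > Li.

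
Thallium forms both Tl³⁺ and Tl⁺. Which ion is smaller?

Both ions have Z = 81 protons, but Tl³⁺ has lost more electrons, so its remaining electrons feel a larger effective nuclear charge per electron and are pulled in more tightly.
Higher positive charge → smaller ion, so Tl⁺ > Tl³⁺.

Tl³⁺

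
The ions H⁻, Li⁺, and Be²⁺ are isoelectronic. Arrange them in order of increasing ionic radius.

Be²⁺ < Li⁺ < H⁻

All of these have 2 electrons, so size is governed by nuclear charge alone: the more protons, the stronger the pull on the same electron cloud, and the smaller the ion.
Nuclear charges: Be²⁺ (Z=4), Li⁺ (Z=3), H⁻ (Z=1).
Smallest to largest: Be²⁺ < Li⁺ < H⁻.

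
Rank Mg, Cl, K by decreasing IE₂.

K, Cl, Mg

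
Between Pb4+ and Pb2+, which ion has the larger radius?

Both ions have Z = 82 protons, but Pb4+ has lost more electrons, so its remaining electrons feel a larger effective nuclear charge per electron and are pulled in more tightly.
Higher positive charge → smaller ion, so Pb2+ > Pb4+.

Pb2+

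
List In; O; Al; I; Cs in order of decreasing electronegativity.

O, I, In, Al, Cs

EN rises left→right (higher Z_eff, smaller atoms) and falls top→bottom (larger, more shielded atoms).
Neither a single period nor a single group — weigh both effects.
Al > Cs: relative to Cs, both the across-period and down-group shifts push Al's electronegativity up.
In > Al: this pair runs against the simple trend — see the exception note.
I > In: I lies to the right of In in period 5, so the across-period effect alone puts I higher.
O > I: the two effects oppose for this pair; the down-group effect wins (3.44 vs 2.66).
Note the exception: In has a higher electronegativity than Al, contrary to the simple trend — poor shielding by filled d (and f) subshells raises the heavier element's effective nuclear charge more than the simple down-group trend predicts.
Tabulated electronegativity (Pauling): O 3.44, Al 1.61, In 1.78, I 2.66, Cs 0.79.
So from highest to lowest: O > I > In > Al > Cs.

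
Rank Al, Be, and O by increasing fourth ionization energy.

The fourth ionization energy removes an electron from the +3 ion. For each element: Al³⁺ is the bare [Ne] core; Be³⁺ is already 1 electron into the core; O³⁺ still has 3 valence electrons.
Pulling an electron out of a noble-gas core costs far more than removing a remaining valence electron, so Al and Be sit at the high end of IE_4.
The numbers (kJ/mol): Al 11577, Be 21007, O 7469.
So the fourth ionization energies run O < Al < Be.

O < Al < Be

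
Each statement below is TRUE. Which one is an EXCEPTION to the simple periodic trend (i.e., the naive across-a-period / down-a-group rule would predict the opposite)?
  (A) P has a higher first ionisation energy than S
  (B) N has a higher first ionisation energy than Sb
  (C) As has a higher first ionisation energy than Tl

(A)

The general trend: first ionisation energy increases across a period and decreases down a group.
(A) P (period 3, group 15) vs S (period 3, group 16): the stated order contradicts the simple trend.
(B) N (period 2, group 15) vs Sb (period 5, group 15): the stated order agrees with the simple trend.
(C) As (period 4, group 15) vs Tl (period 6, group 13): the stated order agrees with the simple trend.
The exception is (A): S (3p⁴) ionizes more easily than half-filled P (3p³) because the paired 3p electron in S is pushed out by e⁻–e⁻ repulsion.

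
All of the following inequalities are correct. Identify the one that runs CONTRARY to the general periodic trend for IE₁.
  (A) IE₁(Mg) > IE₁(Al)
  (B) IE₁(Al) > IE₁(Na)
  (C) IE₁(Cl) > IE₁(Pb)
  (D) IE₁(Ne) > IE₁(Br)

(A)

The general trend: IE₁ increases across a period and decreases down a group.
(A) Mg (period 3, group 2) vs Al (period 3, group 13): the stated order contradicts the simple trend.
(B) Al (period 3, group 13) vs Na (period 3, group 1): the stated order agrees with the simple trend.
(C) Cl (period 3, group 17) vs Pb (period 6, group 14): the stated order agrees with the simple trend.
(D) Ne (period 2, group 18) vs Br (period 4, group 17): the stated order agrees with the simple trend.
The exception is (A): Al's single 3p electron is easier to remove than one from Mg's filled 3s².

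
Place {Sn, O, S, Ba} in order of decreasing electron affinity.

Electron affinity generally becomes more exothermic across a period toward the halogens and less exothermic down a group.
Neither a single period nor a single group — weigh both effects.
Sn > Ba: relative to Ba, both the across-period and down-group shifts push Sn's electron affinity up.
O > Sn: both effects reinforce here, so O is clearly the higher of the two.
S > O: this pair runs against the simple trend — see the exception note.
Note the exception: S has a higher electron affinity than O, contrary to the simple trend — the compact 2p subshell of O repels the added electron more than S's larger 3p does.
Tabulated electron affinity (kJ/mol): O 141, S 200, Sn 107, Ba 14.
So from highest to lowest: S > O > Sn > Ba.

S > O > Sn > Ba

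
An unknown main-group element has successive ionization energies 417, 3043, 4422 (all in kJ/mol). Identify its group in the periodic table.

Group 1

Look for the largest jump between consecutive ionization energies: IE2/IE1 ≈ 7.3, far larger than any earlier ratio.
That jump marks the point where a core electron is being removed. So the atom has 1 valence electron.
A main-group element with 1 valence electron is in group 1.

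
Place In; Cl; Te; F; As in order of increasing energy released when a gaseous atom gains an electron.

In < As < Te < F < Cl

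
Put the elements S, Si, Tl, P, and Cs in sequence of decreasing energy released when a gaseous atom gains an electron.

S, Si, P, Cs, Tl

Electron affinity generally becomes more exothermic across a period toward the halogens and less exothermic down a group.
These span different periods and groups, so the two trends combine.
Cs > Tl: this pair runs against the simple trend — see the exception note.
P > Cs: relative to Cs, both the across-period and down-group shifts push P's electron affinity up.
Si > P: this pair runs against the simple trend — see the exception note.
S > Si: S lies to the right of Si in period 3, so the across-period effect alone puts S higher.
Note the exception: Cs has a higher electron affinity than Tl, contrary to the simple trend — Tl's ns²np¹ configuration gives only a small electron affinity — the sparsely filled np subshell binds an added electron weakly.
Note the exception: Si has a higher electron affinity than P, contrary to the simple trend — adding an electron to P's half-filled 3p³ is unfavourable, so Si (3p²) has the more exothermic EA.
For reference (kJ/mol): Si 134, P 72, S 200, Cs 46, Tl 19.
So from highest to lowest: S > Si > P > Cs > Tl.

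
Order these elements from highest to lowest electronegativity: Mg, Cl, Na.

Cl, Mg, Na

Na is in period 3, group 1; Mg is in period 3, group 2; Cl is in period 3, group 17.
Electronegativity increases across a period and decreases down a group, tracking effective nuclear charge and atomic size.
All lie in period 3, so electronegativity increases left to right.
So from highest to lowest: Cl > Mg > Na.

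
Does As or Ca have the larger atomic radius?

Ca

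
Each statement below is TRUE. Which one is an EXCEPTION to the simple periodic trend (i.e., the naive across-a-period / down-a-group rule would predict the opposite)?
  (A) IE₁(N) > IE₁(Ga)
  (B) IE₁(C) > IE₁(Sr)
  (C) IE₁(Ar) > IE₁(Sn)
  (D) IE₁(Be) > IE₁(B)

(D)

The general trend: first ionisation energy increases across a period and decreases down a group.
(A) N (period 2, group 15) vs Ga (period 4, group 13): the stated order agrees with the simple trend.
(B) C (period 2, group 14) vs Sr (period 5, group 2): the stated order agrees with the simple trend.
(C) Ar (period 3, group 18) vs Sn (period 5, group 14): the stated order agrees with the simple trend.
(D) Be (period 2, group 2) vs B (period 2, group 13): the stated order contradicts the simple trend.
The exception is (D): removing B's lone 2p electron is easier than breaking Be's filled 2s².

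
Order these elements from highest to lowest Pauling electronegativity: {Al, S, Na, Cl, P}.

Cl, S, P, Al, Na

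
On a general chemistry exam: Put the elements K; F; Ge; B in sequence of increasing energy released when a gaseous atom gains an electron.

B < K < Ge < F

B is in period 2, group 13; F is in period 2, group 17; K is in period 4, group 1; Ge is in period 4, group 14.
Electron affinity generally becomes more exothermic across a period toward the halogens and less exothermic down a group.
Neither a single period nor a single group — weigh both effects.
K > B: this pair runs against the simple trend — see the exception note.
Ge > K: Ge lies to the right of K in period 4, so the across-period effect alone puts Ge higher.
F > Ge: both effects reinforce here, so F is clearly the higher of the two.
Note the exception: K has a higher electron affinity than B, contrary to the simple trend — B's ns²np¹ configuration gives only a small electron affinity — the sparsely filled np subshell binds an added electron weakly.
For reference (kJ/mol): B 27, F 328, K 48, Ge 119.
So from lowest to highest: B < K < Ge < F.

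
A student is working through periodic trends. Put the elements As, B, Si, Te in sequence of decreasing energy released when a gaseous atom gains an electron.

Te, Si, As, B

B is in period 2, group 13; Si is in period 3, group 14; As is in period 4, group 15; Te is in period 5, group 16.
EA tends to increase across a period and decrease down a group, though the pattern is less regular than for IE or radius.
These sit on a diagonal, where the across-period and down-group effects partly cancel.
As > B: the two effects oppose for this pair; the across-period effect wins (78 vs 27 kJ/mol).
Si > As: the two effects oppose for this pair; the down-group effect wins (134 vs 78 kJ/mol).
Te > Si: the two effects oppose for this pair; the across-period effect wins (190 vs 134 kJ/mol).
For reference (kJ/mol): B 27, Si 134, As 78, Te 190.
So from highest to lowest: Te > Si > As > B.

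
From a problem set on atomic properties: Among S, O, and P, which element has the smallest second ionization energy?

IE_2 is the cost of taking one more electron from the +1 cation: S⁺ still has 5 valence electrons; O⁺ still has 5 valence electrons; P⁺ still has 4 valence electrons.
All are still removing valence electrons, so compare the +1 ions as you would atoms: IE_2 generally rises across a period (higher Z_eff) and falls down a group (larger shell), subject to the usual subshell exceptions.
Valence configurations: S⁺ [Ne]3s²3p³, O⁺ [He]2s²2p³, P⁺ [Ne]3s²3p².
Approximate IE_2 values (kJ/mol): S 2252, O 3388, P 1907.
So the second ionization energies run P < S < O.

P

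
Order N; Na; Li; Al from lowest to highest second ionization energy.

Al < N < Na < Li

The second ionization energy removes an electron from the +1 ion. For each element: N⁺ still has 4 valence electrons; Na⁺ is the bare [Ne] core; Li⁺ is the bare [He] core; Al⁺ still has 2 valence electrons.
Pulling an electron out of a noble-gas core costs far more than removing a remaining valence electron, so Na and Li sit at the high end of IE_2.
Valence configurations: N⁺ [He]2s²2p², Al⁺ [Ne]3s².
Approximate IE_2 values (kJ/mol): N 2856, Na 4562, Li 7298, Al 1817.
Hence IE_2: Al < N < Na < Li.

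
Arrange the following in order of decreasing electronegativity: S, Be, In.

S, In, Be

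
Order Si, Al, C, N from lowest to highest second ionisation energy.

Si < Al < C < N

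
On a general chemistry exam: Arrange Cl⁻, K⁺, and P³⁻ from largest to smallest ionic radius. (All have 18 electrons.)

P³⁻, Cl⁻, K⁺

All of these have 18 electrons, so size is governed by nuclear charge alone: the more protons, the stronger the pull on the same electron cloud, and the smaller the ion.
Nuclear charges: K⁺ (Z=19), Cl⁻ (Z=17), P³⁻ (Z=15).
Largest to smallest: P³⁻ > Cl⁻ > K⁺.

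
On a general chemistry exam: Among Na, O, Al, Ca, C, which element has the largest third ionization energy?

Na

IE_3 is the cost of taking one more electron from the +2 cation: Na²⁺ is already 1 electron into the core; O²⁺ still has 4 valence electrons; Al²⁺ still has 1 valence electron; Ca²⁺ is the bare [Ar] core; C²⁺ still has 2 valence electrons.
Usually core removal costs more than valence removal, but here the competition is close: a tightly held n=2 valence electron can cost more to remove than an n=3 core electron, so the actual values have to decide it.
Valence configurations: O²⁺ [He]2s²2p², Al²⁺ [Ne]3s¹, C²⁺ [He]2s².
Approximate IE_3 values (kJ/mol): Na 6910, O 5300, Al 2745, Ca 4912, C 4620.
So the third ionization energies run Al < C < Ca < O < Na.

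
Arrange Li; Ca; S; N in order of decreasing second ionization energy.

Consider each +1 ion: Li⁺ is the bare [He] core; Ca⁺ still has 1 valence electron; S⁺ still has 5 valence electrons; N⁺ still has 4 valence electrons.
Pulling an electron out of a noble-gas core costs far more than removing a remaining valence electron, so Li sits at the high end of IE_2.
Valence configurations: Ca⁺ [Ar]4s¹, S⁺ [Ne]3s²3p³, N⁺ [He]2s²2p².
Approximate IE_2 values (kJ/mol): Li 7298, Ca 1145, S 2252, N 2856.
Hence IE_2: Ca < S < N < Li.

Li, N, S, Ca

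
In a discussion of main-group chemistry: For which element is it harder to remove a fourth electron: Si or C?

C

After 3 electrons have been removed, what remains? Si³⁺ still has 1 valence electron; C³⁺ still has 1 valence electron.
All are still removing valence electrons, so compare the +3 ions as you would atoms: IE_4 generally rises across a period (higher Z_eff) and falls down a group (larger shell), subject to the usual subshell exceptions.
Valence configurations: Si³⁺ [Ne]3s¹, C³⁺ [He]2s¹.
Tabulated IE_4 (kJ/mol): Si 4356, C 6223.
Hence IE_4: Si < C.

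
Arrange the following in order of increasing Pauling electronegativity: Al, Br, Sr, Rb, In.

Al is in period 3, group 13; Br is in period 4, group 17; Rb is in period 5, group 1; Sr is in period 5, group 2; In is in period 5, group 13.
Electronegativity increases across a period and decreases down a group, tracking effective nuclear charge and atomic size.
Neither a single period nor a single group — weigh both effects.
Sr > Rb: both are in period 5; the period trend gives Sr the larger value.
Al > Sr: both effects reinforce here, so Al is clearly the higher of the two.
In > Al: this pair runs against the simple trend — see the exception note.
Br > In: relative to In, both the across-period and down-group shifts push Br's electronegativity up.
Note the exception: In has a higher electronegativity than Al, contrary to the simple trend — poor shielding by filled d (and f) subshells raises the heavier element's effective nuclear charge more than the simple down-group trend predicts.
For reference (Pauling): Al 1.61, Br 2.96, Rb 0.82, Sr 0.95, In 1.78.
So from lowest to highest: Rb < Sr < Al < In < Br.

Rb < Sr < Al < In < Br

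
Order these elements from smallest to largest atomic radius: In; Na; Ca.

Na is in period 3, group 1; Ca is in period 4, group 2; In is in period 5, group 13.
Across a period the added protons contract the valence shell; down a group each new principal shell makes the atom larger.
These sit on a diagonal, where the across-period and down-group effects partly cancel.
Na > In: period and group pull opposite ways; the across-period shift dominates (155 vs 142 pm).
Ca > Na: the two effects oppose for this pair; the down-group effect wins (171 vs 155 pm).
Tabulated atomic radius (pm): Na 155, Ca 171, In 142.
So from smallest to largest: In < Na < Ca.

In < Na < Ca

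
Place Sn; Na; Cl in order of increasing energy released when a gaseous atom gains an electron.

Na, Sn, Cl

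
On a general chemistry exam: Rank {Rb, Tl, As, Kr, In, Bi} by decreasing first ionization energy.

As is in period 4, group 15; Kr is in period 4, group 18; Rb is in period 5, group 1; In is in period 5, group 13; Tl is in period 6, group 13; Bi is in period 6, group 15.
First ionization energy rises across a period (greater Z_eff holds electrons more tightly) and falls down a group (valence electrons are farther from the nucleus).
These span different periods and groups, so the two trends combine.
In > Rb: both are in period 5; the period trend gives In the larger value.
Tl > In: this pair runs against the simple trend — see the exception note.
Bi > Tl: Bi lies to the right of Tl in period 6, so the across-period effect alone puts Bi higher.
As > Bi: As sits above Bi in group 15, so the down-group effect alone puts As higher.
Kr > As: both are in period 4; the period trend gives Kr the larger value.
Note the exception: Tl has a higher first ionization energy than In, contrary to the simple trend — relativistic 6s stabilisation and poor 4f/5d shielding distort the trend for the heavy p-block elements.
For reference (kJ/mol): As 947, Kr 1351, Rb 403, In 558, Tl 589, Bi 703.
So from highest to lowest: Kr > As > Bi > Tl > In > Rb.

Kr > As > Bi > Tl > In > Rb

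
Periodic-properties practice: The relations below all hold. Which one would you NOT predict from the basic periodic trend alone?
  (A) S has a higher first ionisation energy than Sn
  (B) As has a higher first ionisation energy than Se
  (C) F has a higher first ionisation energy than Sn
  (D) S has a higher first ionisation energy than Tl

The general trend: first ionisation energy increases across a period and decreases down a group.
(A) S (period 3, group 16) vs Sn (period 5, group 14): the stated order agrees with the simple trend.
(B) As (period 4, group 15) vs Se (period 4, group 16): the stated order contradicts the simple trend.
(C) F (period 2, group 17) vs Sn (period 5, group 14): the stated order agrees with the simple trend.
(D) S (period 3, group 16) vs Tl (period 6, group 13): the stated order agrees with the simple trend.
The exception is (B): Se (4p⁴) ionizes more easily than half-filled As (4p³).

(B)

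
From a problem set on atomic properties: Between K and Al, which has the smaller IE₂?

Al

IE_2 is the cost of taking one more electron from the +1 cation: K⁺ is the bare [Ar] core; Al⁺ still has 2 valence electrons.
Core electrons are held far more tightly than valence electrons, so K tops the IE_2 order.
Tabulated IE_2 (kJ/mol): K 3052, Al 1817.
Hence IE_2: Al < K.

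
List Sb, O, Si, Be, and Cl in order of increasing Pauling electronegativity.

Be is in period 2, group 2; O is in period 2, group 16; Si is in period 3, group 14; Cl is in period 3, group 17; Sb is in period 5, group 15.
Atoms toward the upper right of the periodic table pull bonding electrons most strongly.
These span different periods and groups, so the two trends combine.
Si > Be: the two effects oppose for this pair; the across-period effect wins (1.90 vs 1.57).
Sb > Si: the two effects oppose for this pair; the across-period effect wins (2.05 vs 1.90).
Cl > Sb: both effects reinforce here, so Cl is clearly the higher of the two.
O > Cl: the two effects oppose for this pair; the down-group effect wins (3.44 vs 3.16).
Approximate values (Pauling): Be 1.57, O 3.44, Si 1.90, Cl 3.16, Sb 2.05.
So from lowest to highest: Be < Si < Sb < Cl < O.

Be, Si, Sb, Cl, O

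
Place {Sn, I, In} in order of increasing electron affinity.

In < Sn < I

In is in period 5, group 13; Sn is in period 5, group 14; I is in period 5, group 17.
Electron affinity generally becomes more exothermic across a period toward the halogens and less exothermic down a group.
All lie in period 5, so electron affinity increases left to right.
So from lowest to highest: In < Sn < I.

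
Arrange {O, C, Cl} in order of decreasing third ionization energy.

O, C, Cl

IE_3 is the cost of taking one more electron from the +2 cation: O²⁺ still has 4 valence electrons; C²⁺ still has 2 valence electrons; Cl²⁺ still has 5 valence electrons.
All are still removing valence electrons, so compare the +2 ions as you would atoms: IE_3 generally rises across a period (higher Z_eff) and falls down a group (larger shell), subject to the usual subshell exceptions.
Valence configurations: O²⁺ [He]2s²2p², C²⁺ [He]2s², Cl²⁺ [Ne]3s²3p³.
The numbers (kJ/mol): O 5300, C 4620, Cl 3822.
Putting it together, IE_3: Cl < C < O.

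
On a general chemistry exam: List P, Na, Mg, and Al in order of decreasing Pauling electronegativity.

EN rises left→right (higher Z_eff, smaller atoms) and falls top→bottom (larger, more shielded atoms).
All lie in period 3, so electronegativity increases left to right.
So from highest to lowest: P > Al > Mg > Na.

P, Al, Mg, Na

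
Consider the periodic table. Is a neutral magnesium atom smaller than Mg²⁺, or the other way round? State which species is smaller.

Mg²⁺

Forming Mg²⁺ removes 2 electrons from Mg. Fewer electrons for the same nuclear charge means less shielding and a higher Z_eff on the remaining electrons, and for main-group metals the entire outer shell is lost.
A cation is smaller than its parent atom: Mg²⁺ < Mg.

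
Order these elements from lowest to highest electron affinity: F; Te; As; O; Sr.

O is in period 2, group 16; F is in period 2, group 17; As is in period 4, group 15; Sr is in period 5, group 2; Te is in period 5, group 16.
Adding an electron releases more energy for atoms nearer the top right (short of the noble gases).
These span different periods and groups, so the two trends combine.
As > Sr: both effects reinforce here, so As is clearly the higher of the two.
O > As: both effects reinforce here, so O is clearly the higher of the two.
Te > O: this pair runs against the simple trend — see the exception note.
F > Te: both effects reinforce here, so F is clearly the higher of the two.
Note the exception: Te has a higher electron affinity than O, contrary to the simple trend — O's compact 2p subshell gives strong electron–electron repulsion on the added electron.
For reference (kJ/mol): O 141, F 328, As 78, Sr 5, Te 190.
So from lowest to highest: Sr < As < O < Te < F.

Sr, As, O, Te, F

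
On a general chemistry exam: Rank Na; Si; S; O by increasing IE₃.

Si, S, O, Na

The third ionization energy removes an electron from the +2 ion. For each element: Na²⁺ is already 1 electron into the core; Si²⁺ still has 2 valence electrons; S²⁺ still has 4 valence electrons; O²⁺ still has 4 valence electrons.
Pulling an electron out of a noble-gas core costs far more than removing a remaining valence electron, so Na sits at the high end of IE_3.
Valence configurations: Si²⁺ [Ne]3s², S²⁺ [Ne]3s²3p², O²⁺ [He]2s²2p².
Tabulated IE_3 (kJ/mol): Na 6910, Si 3232, S 3357, O 5300.
Hence IE_3: Si < S < O < Na.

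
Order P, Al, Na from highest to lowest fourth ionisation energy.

After 3 electrons have been removed, what remains? P³⁺ still has 2 valence electrons; Al³⁺ is the bare [Ne] core; Na³⁺ is already 2 electrons into the core.
Breaking into a closed-shell core is much more expensive than removing a leftover valence electron — Na and Al have the largest IE_4 here.
Tabulated IE_4 (kJ/mol): P 4964, Al 11577, Na 9543.
Putting it together, IE_4: P < Na < Al.

Al > Na > P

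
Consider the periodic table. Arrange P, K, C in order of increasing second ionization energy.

The second ionization energy removes an electron from the +1 ion. For each element: P⁺ still has 4 valence electrons; K⁺ is the bare [Ar] core; C⁺ still has 3 valence electrons.
Breaking into a closed-shell core is much more expensive than removing a leftover valence electron — K has the largest IE_2 here.
Valence configurations: P⁺ [Ne]3s²3p², C⁺ [He]2s²2p¹.
Approximate IE_2 values (kJ/mol): P 1907, K 3052, C 2353.
Overall IE_2 order: P < C < K.

P < C < K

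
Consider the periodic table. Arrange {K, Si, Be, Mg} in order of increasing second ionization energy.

Mg < Si < Be < K

Consider each +1 ion: K⁺ is the bare [Ar] core; Si⁺ still has 3 valence electrons; Be⁺ still has 1 valence electron; Mg⁺ still has 1 valence electron.
Breaking into a closed-shell core is much more expensive than removing a leftover valence electron — K has the largest IE_2 here.
Valence configurations: Si⁺ [Ne]3s²3p¹, Be⁺ [He]2s¹, Mg⁺ [Ne]3s¹.
The numbers (kJ/mol): K 3052, Si 1577, Be 1757, Mg 1451.
Putting it together, IE_2: Mg < Si < Be < K.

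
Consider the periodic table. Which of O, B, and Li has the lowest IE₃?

After 2 electrons have been removed, what remains? O²⁺ still has 4 valence electrons; B²⁺ still has 1 valence electron; Li²⁺ is already 1 electron into the core.
Pulling an electron out of a noble-gas core costs far more than removing a remaining valence electron, so Li sits at the high end of IE_3.
Valence configurations: O²⁺ [He]2s²2p², B²⁺ [He]2s¹.
Tabulated IE_3 (kJ/mol): O 5300, B 3660, Li 11815.
Putting it together, IE_3: B < O < Li.

B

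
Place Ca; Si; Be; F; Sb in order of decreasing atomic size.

Ca, Sb, Si, Be, F

Be is in period 2, group 2; F is in period 2, group 17; Si is in period 3, group 14; Ca is in period 4, group 2; Sb is in period 5, group 15.
Across a period the added protons contract the valence shell; down a group each new principal shell makes the atom larger.
Here both period and group differ, so the two effects have to be weighed against each other.
Be > F: both are in period 2; the period trend gives Be the larger value.
Si > Be: the two effects oppose for this pair; the down-group effect wins (116 vs 102 pm).
Sb > Si: the two effects oppose for this pair; the down-group effect wins (140 vs 116 pm).
Ca > Sb: period and group pull opposite ways; the across-period shift dominates (171 vs 140 pm).
Tabulated atomic radius (pm): Be 102, F 64, Si 116, Ca 171, Sb 140.
So from largest to smallest: Ca > Sb > Si > Be > F.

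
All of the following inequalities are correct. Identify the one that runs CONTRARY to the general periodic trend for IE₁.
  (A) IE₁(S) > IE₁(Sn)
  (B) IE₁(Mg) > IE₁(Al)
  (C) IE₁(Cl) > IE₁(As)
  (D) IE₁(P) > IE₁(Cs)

(B)

The general trend: IE₁ increases across a period and decreases down a group.
(A) S (period 3, group 16) vs Sn (period 5, group 14): the stated order agrees with the simple trend.
(B) Mg (period 3, group 2) vs Al (period 3, group 13): the stated order contradicts the simple trend.
(C) Cl (period 3, group 17) vs As (period 4, group 15): the stated order agrees with the simple trend.
(D) P (period 3, group 15) vs Cs (period 6, group 1): the stated order agrees with the simple trend.
The exception is (B): Al's single 3p electron is easier to remove than one from Mg's filled 3s².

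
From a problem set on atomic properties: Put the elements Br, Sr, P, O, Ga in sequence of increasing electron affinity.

Sr < Ga < P < O < Br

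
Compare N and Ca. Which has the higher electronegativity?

N

Electronegativity increases across a period and decreases down a group, tracking effective nuclear charge and atomic size.
Here both period and group differ, so the two effects have to be weighed against each other.
N > Ca: relative to Ca, both the across-period and down-group shifts push N's electronegativity up.
For reference (Pauling): N 3.04, Ca 1.00.
So N has the higher electronegativity (N > Ca).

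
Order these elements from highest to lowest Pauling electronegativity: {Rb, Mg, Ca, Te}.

Te, Mg, Ca, Rb

Electronegativity increases across a period and decreases down a group, tracking effective nuclear charge and atomic size.
These span different periods and groups, so the two trends combine.
Ca > Rb: both effects reinforce here, so Ca is clearly the higher of the two.
Mg > Ca: Mg sits above Ca in group 2, so the down-group effect alone puts Mg higher.
Te > Mg: the two effects oppose for this pair; the across-period effect wins (2.10 vs 1.31).
Approximate values (Pauling): Mg 1.31, Ca 1.00, Rb 0.82, Te 2.10.
So from highest to lowest: Te > Mg > Ca > Rb.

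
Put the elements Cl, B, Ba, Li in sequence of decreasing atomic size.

Ba > Li > Cl > B

Li is in period 2, group 1; B is in period 2, group 13; Cl is in period 3, group 17; Ba is in period 6, group 2.
Moving right in a period, electrons are added to the same shell under a stronger nuclear pull, so atoms get smaller; moving down, a new shell is opened and atoms get larger.
Here both period and group differ, so the two effects have to be weighed against each other.
Cl > B: period and group pull opposite ways; the down-group shift dominates (99 vs 85 pm).
Li > Cl: the two effects oppose for this pair; the across-period effect wins (133 vs 99 pm).
Ba > Li: the two effects oppose for this pair; the down-group effect wins (196 vs 133 pm).
For reference (pm): Li 133, B 85, Cl 99, Ba 196.
So from largest to smallest: Ba > Li > Cl > B.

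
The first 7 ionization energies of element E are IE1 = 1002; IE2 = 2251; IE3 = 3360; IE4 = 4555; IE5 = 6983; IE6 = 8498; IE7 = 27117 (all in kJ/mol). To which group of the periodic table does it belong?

Group 16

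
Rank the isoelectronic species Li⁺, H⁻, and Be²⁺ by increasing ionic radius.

Be²⁺, Li⁺, H⁻

All of these have 2 electrons, so size is governed by nuclear charge alone: the more protons, the stronger the pull on the same electron cloud, and the smaller the ion.
Nuclear charges: Be²⁺ (Z=4), Li⁺ (Z=3), H⁻ (Z=1).
Smallest to largest: Be²⁺ < Li⁺ < H⁻.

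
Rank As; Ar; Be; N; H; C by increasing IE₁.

Be < As < C < H < N < Ar

H is in period 1, group 1; Be is in period 2, group 2; C is in period 2, group 14; N is in period 2, group 15; Ar is in period 3, group 18; As is in period 4, group 15.
Across a period the outer electron is held more tightly (higher IE₁); down a group it sits in a higher shell, more shielded, and comes off more easily.
Here both period and group differ, so the two effects have to be weighed against each other.
As > Be: period and group pull opposite ways; the across-period shift dominates (947 vs 900 kJ/mol).
C > As: period and group pull opposite ways; the down-group shift dominates (1086 vs 947 kJ/mol).
H > C: the two effects oppose for this pair; the down-group effect wins (1312 vs 1086 kJ/mol).
N > H: the two effects oppose for this pair; the across-period effect wins (1402 vs 1312 kJ/mol).
Ar > N: period and group pull opposite ways; the across-period shift dominates (1521 vs 1402 kJ/mol).
For reference (kJ/mol): H 1312, Be 900, C 1086, N 1402, Ar 1521, As 947.
So from lowest to highest: Be < As < C < H < N < Ar.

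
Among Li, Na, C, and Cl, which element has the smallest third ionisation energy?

Cl

IE_3 is the cost of taking one more electron from the +2 cation: Li²⁺ is already 1 electron into the core; Na²⁺ is already 1 electron into the core; C²⁺ still has 2 valence electrons; Cl²⁺ still has 5 valence electrons.
Pulling an electron out of a noble-gas core costs far more than removing a remaining valence electron, so Na and Li sit at the high end of IE_3.
Valence configurations: C²⁺ [He]2s², Cl²⁺ [Ne]3s²3p³.
Tabulated IE_3 (kJ/mol): Li 11815, Na 6910, C 4620, Cl 3822.
Overall IE_3 order: Cl < C < Na < Li.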